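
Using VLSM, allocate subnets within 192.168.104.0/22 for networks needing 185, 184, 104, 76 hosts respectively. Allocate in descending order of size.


185 hosts -> /24 (254 usable): 192.168.104.0/24
184 hosts -> /24 (254 usable): 192.168.105.0/24
104 hosts -> /25 (126 usable): 192.168.106.0/25
76 hosts -> /25 (126 usable): 192.168.106.128/25
Allocation: 192.168.104.0/24 (185 hosts, 254 usable); 192.168.105.0/24 (184 hosts, 254 usable); 192.168.106.0/25 (104 hosts, 126 usable); 192.168.106.128/25 (76 hosts, 126 usable)


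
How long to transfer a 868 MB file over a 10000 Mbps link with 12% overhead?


Effective throughput = 10000 * (1 - 12/100) = 8800 Mbps
File size in Mb = 868 * 8 = 6944 Mb
Time = 6944 / 8800
Time = 0.7891 seconds


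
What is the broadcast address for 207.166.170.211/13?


Network: 207.160.0.0/13
Host bits = 19
Set all host bits to 1:
Broadcast: 207.167.255.255


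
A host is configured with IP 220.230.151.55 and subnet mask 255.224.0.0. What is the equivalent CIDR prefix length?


Binary: 11111111.11100000.00000000.00000000
Count leading 1s
Prefix: /11


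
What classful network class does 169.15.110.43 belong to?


First octet: 169
Binary: 10101001
10xxxxxx -> Class B (128-191)
Class B, default mask 255.255.0.0 (/16)


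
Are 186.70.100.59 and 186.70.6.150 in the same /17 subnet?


Mask: 255.255.128.0
186.70.100.59 AND mask = 186.70.0.0
186.70.6.150 AND mask = 186.70.0.0
Yes, same subnet (186.70.0.0)


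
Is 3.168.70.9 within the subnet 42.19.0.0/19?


Subnet network: 42.19.0.0
Test IP AND mask: 3.168.64.0
No, 3.168.70.9 is not in 42.19.0.0/19


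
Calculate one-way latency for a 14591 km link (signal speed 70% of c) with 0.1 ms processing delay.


Speed = 0.7 * 3e5 km/s = 210000 km/s
Propagation delay = 14591 / 210000 = 0.0695 s = 69.481 ms
Processing delay = 0.1 ms
Total one-way latency = 69.581 ms


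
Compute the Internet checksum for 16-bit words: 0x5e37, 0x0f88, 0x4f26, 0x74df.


Sum all words (with carry folding):
+ 0x5e37 = 0x5e37
+ 0x0f88 = 0x6dbf
+ 0x4f26 = 0xbce5
+ 0x74df = 0x31c5
One's complement: ~0x31c5
Checksum = 0xce3a


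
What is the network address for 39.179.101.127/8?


IP:   00100111.10110011.01100101.01111111
Mask: 11111111.00000000.00000000.00000000
AND operation:
Net:  00100111.00000000.00000000.00000000
Network: 39.0.0.0/8


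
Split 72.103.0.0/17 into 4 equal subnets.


New prefix = 17 + 2 = 19
Each subnet has 8192 addresses
  72.103.0.0/19
  72.103.32.0/19
  72.103.64.0/19
  72.103.96.0/19
Subnets: 72.103.0.0/19, 72.103.32.0/19, 72.103.64.0/19, 72.103.96.0/19


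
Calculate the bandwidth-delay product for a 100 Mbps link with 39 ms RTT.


BDP = bandwidth * RTT
= 100 Mbps * 39 ms
= 100 * 1e6 * 39 / 1000 bits
= 3900000 bits
= 487500 bytes
= 476.0742 KB
BDP = 3900000 bits (487500 bytes)


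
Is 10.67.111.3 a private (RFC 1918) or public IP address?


RFC 1918 private ranges:
  10.0.0.0/8 (10.0.0.0 - 10.255.255.255)
  172.16.0.0/12 (172.16.0.0 - 172.31.255.255)
  192.168.0.0/16 (192.168.0.0 - 192.168.255.255)
Private (in 10.0.0.0/8)


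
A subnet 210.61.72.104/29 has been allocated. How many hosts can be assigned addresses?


Host bits = 32 - 29 = 3
Total addresses = 2^3 = 8
Usable = total - 2 (network and broadcast)
Usable hosts: 6


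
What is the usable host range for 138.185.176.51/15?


Network: 138.184.0.0
Broadcast: 138.185.255.255
First usable = network + 1
Last usable = broadcast - 1
Range: 138.184.0.1 to 138.185.255.254


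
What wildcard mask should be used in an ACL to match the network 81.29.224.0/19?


Subnet mask: 255.255.224.0
Wildcard = 255.255.255.255 - subnet mask
255 - 255 = 0
255 - 255 = 0
255 - 224 = 31
255 - 0 = 255
Wildcard: 0.0.31.255


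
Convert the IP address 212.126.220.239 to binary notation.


212 = 11010100
126 = 01111110
220 = 11011100
239 = 11101111
Binary: 11010100.01111110.11011100.11101111


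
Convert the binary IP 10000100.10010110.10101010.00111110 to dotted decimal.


10000100 = 132
10010110 = 150
10101010 = 170
00111110 = 62
IP: 132.150.170.62


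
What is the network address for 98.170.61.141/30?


IP:   01100010.10101010.00111101.10001101
Mask: 11111111.11111111.11111111.11111100
AND operation:
Net:  01100010.10101010.00111101.10001100
Network: 98.170.61.140/30


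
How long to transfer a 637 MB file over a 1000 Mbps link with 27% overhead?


Effective throughput = 1000 * (1 - 27/100) = 730 Mbps
File size in Mb = 637 * 8 = 5096 Mb
Time = 5096 / 730
Time = 6.9808 seconds


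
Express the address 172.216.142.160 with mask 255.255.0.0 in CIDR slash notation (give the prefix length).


Binary: 11111111.11111111.00000000.00000000
Count leading 1s
Prefix: /16


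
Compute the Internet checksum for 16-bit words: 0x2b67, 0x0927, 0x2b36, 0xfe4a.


Sum all words (with carry folding):
+ 0x2b67 = 0x2b67
+ 0x0927 = 0x348e
+ 0x2b36 = 0x5fc4
+ 0xfe4a = 0x5e0f
One's complement: ~0x5e0f
Checksum = 0xa1f0


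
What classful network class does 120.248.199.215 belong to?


First octet: 120
Binary: 01111000
0xxxxxxx -> Class A (1-126)
Class A, default mask 255.0.0.0 (/8)


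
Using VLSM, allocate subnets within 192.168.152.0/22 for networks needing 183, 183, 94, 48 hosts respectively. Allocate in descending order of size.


183 hosts -> /24 (254 usable): 192.168.152.0/24
183 hosts -> /24 (254 usable): 192.168.153.0/24
94 hosts -> /25 (126 usable): 192.168.154.0/25
48 hosts -> /26 (62 usable): 192.168.154.128/26
Allocation: 192.168.152.0/24 (183 hosts, 254 usable); 192.168.153.0/24 (183 hosts, 254 usable); 192.168.154.0/25 (94 hosts, 126 usable); 192.168.154.128/26 (48 hosts, 62 usable)


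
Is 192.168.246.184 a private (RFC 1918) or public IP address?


RFC 1918 private ranges:
  10.0.0.0/8 (10.0.0.0 - 10.255.255.255)
  172.16.0.0/12 (172.16.0.0 - 172.31.255.255)
  192.168.0.0/16 (192.168.0.0 - 192.168.255.255)
Private (in 192.168.0.0/16)


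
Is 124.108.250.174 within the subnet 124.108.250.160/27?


Subnet network: 124.108.250.160
Test IP AND mask: 124.108.250.160
Yes, 124.108.250.174 is in 124.108.250.160/27


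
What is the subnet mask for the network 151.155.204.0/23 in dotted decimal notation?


/23 means 23 network bits, 9 host bits
Binary: 11111111111111111111111000000000
Mask: 255.255.254.0


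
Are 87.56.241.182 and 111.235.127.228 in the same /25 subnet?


Mask: 255.255.255.128
87.56.241.182 AND mask = 87.56.241.128
111.235.127.228 AND mask = 111.235.127.128
No, different subnets (87.56.241.128 vs 111.235.127.128)


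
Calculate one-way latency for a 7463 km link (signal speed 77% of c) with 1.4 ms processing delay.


Speed = 0.77 * 3e5 km/s = 231000 km/s
Propagation delay = 7463 / 231000 = 0.0323 s = 32.3074 ms
Processing delay = 1.4 ms
Total one-way latency = 33.7074 ms


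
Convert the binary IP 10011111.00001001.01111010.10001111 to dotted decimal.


10011111 = 159
00001001 = 9
01111010 = 122
10001111 = 143
IP: 159.9.122.143


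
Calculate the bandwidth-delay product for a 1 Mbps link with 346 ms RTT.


BDP = bandwidth * RTT
= 1 Mbps * 346 ms
= 1 * 1e6 * 346 / 1000 bits
= 346000 bits
= 43250 bytes
= 42.2363 KB
BDP = 346000 bits (43250 bytes)


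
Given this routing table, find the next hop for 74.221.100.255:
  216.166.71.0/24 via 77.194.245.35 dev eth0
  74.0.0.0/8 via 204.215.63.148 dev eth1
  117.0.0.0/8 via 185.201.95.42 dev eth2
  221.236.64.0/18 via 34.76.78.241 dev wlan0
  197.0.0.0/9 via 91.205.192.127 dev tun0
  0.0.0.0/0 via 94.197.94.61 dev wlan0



Longest prefix match for 74.221.100.255:
  /24 216.166.71.0: no
  /8 74.0.0.0: MATCH
  /8 117.0.0.0: no
  /18 221.236.64.0: no
  /9 197.0.0.0: no
  /0 0.0.0.0: MATCH
Selected: next-hop 204.215.63.148 via eth1 (matched /8)


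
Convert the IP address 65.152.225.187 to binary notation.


65 = 01000001
152 = 10011000
225 = 11100001
187 = 10111011
Binary: 01000001.10011000.11100001.10111011


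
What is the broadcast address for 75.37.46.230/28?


Network: 75.37.46.224/28
Host bits = 4
Set all host bits to 1:
Broadcast: 75.37.46.239


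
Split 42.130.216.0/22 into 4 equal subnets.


New prefix = 22 + 2 = 24
Each subnet has 256 addresses
  42.130.216.0/24
  42.130.217.0/24
  42.130.218.0/24
  42.130.219.0/24
Subnets: 42.130.216.0/24, 42.130.217.0/24, 42.130.218.0/24, 42.130.219.0/24


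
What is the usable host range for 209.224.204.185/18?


Network: 209.224.192.0
Broadcast: 209.224.255.255
First usable = network + 1
Last usable = broadcast - 1
Range: 209.224.192.1 to 209.224.255.254


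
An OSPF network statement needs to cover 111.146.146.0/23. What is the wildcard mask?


Subnet mask: 255.255.254.0
Wildcard = 255.255.255.255 - subnet mask
255 - 255 = 0
255 - 255 = 0
255 - 254 = 1
255 - 0 = 255
Wildcard: 0.0.1.255


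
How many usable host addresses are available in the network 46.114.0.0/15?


Host bits = 32 - 15 = 17
Total addresses = 2^17 = 131072
Usable = total - 2 (network and broadcast)
Usable hosts: 131070


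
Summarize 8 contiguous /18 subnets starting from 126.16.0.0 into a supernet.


Original prefix: /18
Number of subnets: 8 = 2^3
New prefix = 18 - 3 = 15
Supernet: 126.16.0.0/15


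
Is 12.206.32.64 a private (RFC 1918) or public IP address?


RFC 1918 private ranges:
  10.0.0.0/8 (10.0.0.0 - 10.255.255.255)
  172.16.0.0/12 (172.16.0.0 - 172.31.255.255)
  192.168.0.0/16 (192.168.0.0 - 192.168.255.255)
Public (not in any RFC 1918 range)


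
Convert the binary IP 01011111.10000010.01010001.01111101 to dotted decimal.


01011111 = 95
10000010 = 130
01010001 = 81
01111101 = 125
IP: 95.130.81.125


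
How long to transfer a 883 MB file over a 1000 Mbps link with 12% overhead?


Effective throughput = 1000 * (1 - 12/100) = 880 Mbps
File size in Mb = 883 * 8 = 7064 Mb
Time = 7064 / 880
Time = 8.0273 seconds


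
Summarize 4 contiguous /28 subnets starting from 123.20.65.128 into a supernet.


Original prefix: /28
Number of subnets: 4 = 2^2
New prefix = 28 - 2 = 26
Supernet: 123.20.65.128/26


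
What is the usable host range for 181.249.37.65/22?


Network: 181.249.36.0
Broadcast: 181.249.39.255
First usable = network + 1
Last usable = broadcast - 1
Range: 181.249.36.1 to 181.249.39.254


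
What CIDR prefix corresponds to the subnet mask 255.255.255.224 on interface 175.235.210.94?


Binary: 11111111.11111111.11111111.11100000
Count leading 1s
Prefix: /27


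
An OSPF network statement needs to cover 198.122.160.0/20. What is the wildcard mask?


Subnet mask: 255.255.240.0
Wildcard = 255.255.255.255 - subnet mask
255 - 255 = 0
255 - 255 = 0
255 - 240 = 15
255 - 0 = 255
Wildcard: 0.0.15.255


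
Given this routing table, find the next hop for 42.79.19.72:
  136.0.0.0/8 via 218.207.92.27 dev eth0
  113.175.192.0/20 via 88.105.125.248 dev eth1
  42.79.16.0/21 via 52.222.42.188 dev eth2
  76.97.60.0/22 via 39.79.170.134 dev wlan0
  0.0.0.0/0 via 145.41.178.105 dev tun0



Longest prefix match for 42.79.19.72:
  /8 136.0.0.0: no
  /20 113.175.192.0: no
  /21 42.79.16.0: MATCH
  /22 76.97.60.0: no
  /0 0.0.0.0: MATCH
Selected: next-hop 52.222.42.188 via eth2 (matched /21)


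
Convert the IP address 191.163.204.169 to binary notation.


191 = 10111111
163 = 10100011
204 = 11001100
169 = 10101001
Binary: 10111111.10100011.11001100.10101001


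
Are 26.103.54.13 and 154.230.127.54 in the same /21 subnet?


Mask: 255.255.248.0
26.103.54.13 AND mask = 26.103.48.0
154.230.127.54 AND mask = 154.230.120.0
No, different subnets (26.103.48.0 vs 154.230.120.0)


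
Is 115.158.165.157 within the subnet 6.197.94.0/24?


Subnet network: 6.197.94.0
Test IP AND mask: 115.158.165.0
No, 115.158.165.157 is not in 6.197.94.0/24


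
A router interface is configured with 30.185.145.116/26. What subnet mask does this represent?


/26 means 26 network bits, 6 host bits
Binary: 11111111111111111111111111000000
Mask: 255.255.255.192


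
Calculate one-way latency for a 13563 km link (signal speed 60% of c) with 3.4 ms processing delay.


Speed = 0.6 * 3e5 km/s = 180000 km/s
Propagation delay = 13563 / 180000 = 0.0754 s = 75.35 ms
Processing delay = 3.4 ms
Total one-way latency = 78.75 ms


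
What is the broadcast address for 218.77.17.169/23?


Network: 218.77.16.0/23
Host bits = 9
Set all host bits to 1:
Broadcast: 218.77.17.255


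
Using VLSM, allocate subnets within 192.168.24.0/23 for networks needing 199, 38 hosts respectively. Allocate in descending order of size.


199 hosts -> /24 (254 usable): 192.168.24.0/24
38 hosts -> /26 (62 usable): 192.168.25.0/26
Allocation: 192.168.24.0/24 (199 hosts, 254 usable); 192.168.25.0/26 (38 hosts, 62 usable)


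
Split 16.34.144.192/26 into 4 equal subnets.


New prefix = 26 + 2 = 28
Each subnet has 16 addresses
  16.34.144.192/28
  16.34.144.208/28
  16.34.144.224/28
  16.34.144.240/28
Subnets: 16.34.144.192/28, 16.34.144.208/28, 16.34.144.224/28, 16.34.144.240/28


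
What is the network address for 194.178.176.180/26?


IP:   11000010.10110010.10110000.10110100
Mask: 11111111.11111111.11111111.11000000
AND operation:
Net:  11000010.10110010.10110000.10000000
Network: 194.178.176.128/26


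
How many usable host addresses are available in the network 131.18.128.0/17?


Host bits = 32 - 17 = 15
Total addresses = 2^15 = 32768
Usable = total - 2 (network and broadcast)
Usable hosts: 32766


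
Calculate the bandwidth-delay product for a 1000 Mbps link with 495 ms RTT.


BDP = bandwidth * RTT
= 1000 Mbps * 495 ms
= 1000 * 1e6 * 495 / 1000 bits
= 495000000 bits
= 61875000 bytes
= 60424.8047 KB
BDP = 495000000 bits (61875000 bytes)


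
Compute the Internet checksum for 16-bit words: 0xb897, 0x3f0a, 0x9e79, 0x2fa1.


Sum all words (with carry folding):
+ 0xb897 = 0xb897
+ 0x3f0a = 0xf7a1
+ 0x9e79 = 0x961b
+ 0x2fa1 = 0xc5bc
One's complement: ~0xc5bc
Checksum = 0x3a43


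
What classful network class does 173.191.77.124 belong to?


First octet: 173
Binary: 10101101
10xxxxxx -> Class B (128-191)
Class B, default mask 255.255.0.0 (/16)


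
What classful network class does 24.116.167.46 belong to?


First octet: 24
Binary: 00011000
0xxxxxxx -> Class A (1-126)
Class A, default mask 255.0.0.0 (/8)


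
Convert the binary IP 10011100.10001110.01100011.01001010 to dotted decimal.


10011100 = 156
10001110 = 142
01100011 = 99
01001010 = 74
IP: 156.142.99.74


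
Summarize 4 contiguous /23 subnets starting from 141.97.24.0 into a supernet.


Original prefix: /23
Number of subnets: 4 = 2^2
New prefix = 23 - 2 = 21
Supernet: 141.97.24.0/21


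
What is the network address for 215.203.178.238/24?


IP:   11010111.11001011.10110010.11101110
Mask: 11111111.11111111.11111111.00000000
AND operation:
Net:  11010111.11001011.10110010.00000000
Network: 215.203.178.0/24


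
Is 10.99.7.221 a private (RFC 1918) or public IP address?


RFC 1918 private ranges:
  10.0.0.0/8 (10.0.0.0 - 10.255.255.255)
  172.16.0.0/12 (172.16.0.0 - 172.31.255.255)
  192.168.0.0/16 (192.168.0.0 - 192.168.255.255)
Private (in 10.0.0.0/8)


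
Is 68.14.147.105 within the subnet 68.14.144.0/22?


Subnet network: 68.14.144.0
Test IP AND mask: 68.14.144.0
Yes, 68.14.147.105 is in 68.14.144.0/22


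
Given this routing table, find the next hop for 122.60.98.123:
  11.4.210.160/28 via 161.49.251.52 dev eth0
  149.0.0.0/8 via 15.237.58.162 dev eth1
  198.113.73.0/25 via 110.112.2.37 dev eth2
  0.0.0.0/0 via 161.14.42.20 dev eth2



Longest prefix match for 122.60.98.123:
  /28 11.4.210.160: no
  /8 149.0.0.0: no
  /25 198.113.73.0: no
  /0 0.0.0.0: MATCH
Selected: next-hop 161.14.42.20 via eth2 (matched /0)


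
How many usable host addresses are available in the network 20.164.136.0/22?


Host bits = 32 - 22 = 10
Total addresses = 2^10 = 1024
Usable = total - 2 (network and broadcast)
Usable hosts: 1022


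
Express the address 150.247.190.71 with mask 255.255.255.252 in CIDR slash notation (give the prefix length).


Binary: 11111111.11111111.11111111.11111100
Count leading 1s
Prefix: /30


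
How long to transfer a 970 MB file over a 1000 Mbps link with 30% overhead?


Effective throughput = 1000 * (1 - 30/100) = 700 Mbps
File size in Mb = 970 * 8 = 7760 Mb
Time = 7760 / 700
Time = 11.0857 seconds


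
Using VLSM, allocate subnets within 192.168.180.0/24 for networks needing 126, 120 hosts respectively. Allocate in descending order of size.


126 hosts -> /25 (126 usable): 192.168.180.0/25
120 hosts -> /25 (126 usable): 192.168.180.128/25
Allocation: 192.168.180.0/25 (126 hosts, 126 usable); 192.168.180.128/25 (120 hosts, 126 usable)


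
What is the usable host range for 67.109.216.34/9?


Network: 67.0.0.0
Broadcast: 67.127.255.255
First usable = network + 1
Last usable = broadcast - 1
Range: 67.0.0.1 to 67.127.255.254


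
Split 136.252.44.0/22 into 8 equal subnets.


New prefix = 22 + 3 = 25
Each subnet has 128 addresses
  136.252.44.0/25
  136.252.44.128/25
  136.252.45.0/25
  136.252.45.128/25
  136.252.46.0/25
  136.252.46.128/25
  136.252.47.0/25
  136.252.47.128/25
Subnets: 136.252.44.0/25, 136.252.44.128/25, 136.252.45.0/25, 136.252.45.128/25, 136.252.46.0/25, 136.252.46.128/25, 136.252.47.0/25, 136.252.47.128/25


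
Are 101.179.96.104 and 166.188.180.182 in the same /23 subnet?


Mask: 255.255.254.0
101.179.96.104 AND mask = 101.179.96.0
166.188.180.182 AND mask = 166.188.180.0
No, different subnets (101.179.96.0 vs 166.188.180.0)


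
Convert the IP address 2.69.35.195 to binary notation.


2 = 00000010
69 = 01000101
35 = 00100011
195 = 11000011
Binary: 00000010.01000101.00100011.11000011


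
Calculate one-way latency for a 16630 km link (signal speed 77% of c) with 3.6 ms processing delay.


Speed = 0.77 * 3e5 km/s = 231000 km/s
Propagation delay = 16630 / 231000 = 0.072 s = 71.9913 ms
Processing delay = 3.6 ms
Total one-way latency = 75.5913 ms


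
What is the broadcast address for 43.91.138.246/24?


Network: 43.91.138.0/24
Host bits = 8
Set all host bits to 1:
Broadcast: 43.91.138.255


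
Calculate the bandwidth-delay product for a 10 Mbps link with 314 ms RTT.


BDP = bandwidth * RTT
= 10 Mbps * 314 ms
= 10 * 1e6 * 314 / 1000 bits
= 3140000 bits
= 392500 bytes
= 383.3008 KB
BDP = 3140000 bits (392500 bytes)


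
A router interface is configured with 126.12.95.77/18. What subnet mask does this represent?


/18 means 18 network bits, 14 host bits
Binary: 11111111111111111100000000000000
Mask: 255.255.192.0


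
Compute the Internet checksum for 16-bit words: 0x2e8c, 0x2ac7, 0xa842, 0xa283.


Sum all words (with carry folding):
+ 0x2e8c = 0x2e8c
+ 0x2ac7 = 0x5953
+ 0xa842 = 0x0196
+ 0xa283 = 0xa419
One's complement: ~0xa419
Checksum = 0x5be6


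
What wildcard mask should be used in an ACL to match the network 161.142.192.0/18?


Subnet mask: 255.255.192.0
Wildcard = 255.255.255.255 - subnet mask
255 - 255 = 0
255 - 255 = 0
255 - 192 = 63
255 - 0 = 255
Wildcard: 0.0.63.255


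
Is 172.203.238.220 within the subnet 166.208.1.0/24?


Subnet network: 166.208.1.0
Test IP AND mask: 172.203.238.0
No, 172.203.238.220 is not in 166.208.1.0/24


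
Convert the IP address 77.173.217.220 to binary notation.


77 = 01001101
173 = 10101101
217 = 11011001
220 = 11011100
Binary: 01001101.10101101.11011001.11011100


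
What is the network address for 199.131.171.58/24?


IP:   11000111.10000011.10101011.00111010
Mask: 11111111.11111111.11111111.00000000
AND operation:
Net:  11000111.10000011.10101011.00000000
Network: 199.131.171.0/24


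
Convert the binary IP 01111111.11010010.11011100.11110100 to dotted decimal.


01111111 = 127
11010010 = 210
11011100 = 220
11110100 = 244
IP: 127.210.220.244


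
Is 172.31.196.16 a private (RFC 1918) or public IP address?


RFC 1918 private ranges:
  10.0.0.0/8 (10.0.0.0 - 10.255.255.255)
  172.16.0.0/12 (172.16.0.0 - 172.31.255.255)
  192.168.0.0/16 (192.168.0.0 - 192.168.255.255)
Private (in 172.16.0.0/12)


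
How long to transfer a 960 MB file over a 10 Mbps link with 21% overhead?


Effective throughput = 10 * (1 - 21/100) = 7.9 Mbps
File size in Mb = 960 * 8 = 7680 Mb
Time = 7680 / 7.9
Time = 972.1519 seconds


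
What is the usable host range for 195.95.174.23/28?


Network: 195.95.174.16
Broadcast: 195.95.174.31
First usable = network + 1
Last usable = broadcast - 1
Range: 195.95.174.17 to 195.95.174.30


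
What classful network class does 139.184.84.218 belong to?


First octet: 139
Binary: 10001011
10xxxxxx -> Class B (128-191)
Class B, default mask 255.255.0.0 (/16)


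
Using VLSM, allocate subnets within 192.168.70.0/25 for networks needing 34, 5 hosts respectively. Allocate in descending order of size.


34 hosts -> /26 (62 usable): 192.168.70.0/26
5 hosts -> /29 (6 usable): 192.168.70.64/29
Allocation: 192.168.70.0/26 (34 hosts, 62 usable); 192.168.70.64/29 (5 hosts, 6 usable)


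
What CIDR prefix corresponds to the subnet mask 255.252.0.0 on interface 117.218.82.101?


Binary: 11111111.11111100.00000000.00000000
Count leading 1s
Prefix: /14


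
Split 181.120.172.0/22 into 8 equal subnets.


New prefix = 22 + 3 = 25
Each subnet has 128 addresses
  181.120.172.0/25
  181.120.172.128/25
  181.120.173.0/25
  181.120.173.128/25
  181.120.174.0/25
  181.120.174.128/25
  181.120.175.0/25
  181.120.175.128/25
Subnets: 181.120.172.0/25, 181.120.172.128/25, 181.120.173.0/25, 181.120.173.128/25, 181.120.174.0/25, 181.120.174.128/25, 181.120.175.0/25, 181.120.175.128/25


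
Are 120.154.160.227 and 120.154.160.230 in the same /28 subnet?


Mask: 255.255.255.240
120.154.160.227 AND mask = 120.154.160.224
120.154.160.230 AND mask = 120.154.160.224
Yes, same subnet (120.154.160.224)


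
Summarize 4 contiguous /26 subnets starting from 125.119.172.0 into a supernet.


Original prefix: /26
Number of subnets: 4 = 2^2
New prefix = 26 - 2 = 24
Supernet: 125.119.172.0/24


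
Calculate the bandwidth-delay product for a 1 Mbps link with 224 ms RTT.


BDP = bandwidth * RTT
= 1 Mbps * 224 ms
= 1 * 1e6 * 224 / 1000 bits
= 224000 bits
= 28000 bytes
= 27.3438 KB
BDP = 224000 bits (28000 bytes)


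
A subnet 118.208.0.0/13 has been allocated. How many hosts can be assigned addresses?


Host bits = 32 - 13 = 19
Total addresses = 2^19 = 524288
Usable = total - 2 (network and broadcast)
Usable hosts: 524286


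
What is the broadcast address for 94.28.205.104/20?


Network: 94.28.192.0/20
Host bits = 12
Set all host bits to 1:
Broadcast: 94.28.207.255


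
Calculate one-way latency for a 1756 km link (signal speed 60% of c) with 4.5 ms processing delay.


Speed = 0.6 * 3e5 km/s = 180000 km/s
Propagation delay = 1756 / 180000 = 0.0098 s = 9.7556 ms
Processing delay = 4.5 ms
Total one-way latency = 14.2556 ms


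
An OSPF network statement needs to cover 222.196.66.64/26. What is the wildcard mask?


Subnet mask: 255.255.255.192
Wildcard = 255.255.255.255 - subnet mask
255 - 255 = 0
255 - 255 = 0
255 - 255 = 0
255 - 192 = 63
Wildcard: 0.0.0.63


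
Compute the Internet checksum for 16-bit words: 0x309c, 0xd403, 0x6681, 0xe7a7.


Sum all words (with carry folding):
+ 0x309c = 0x309c
+ 0xd403 = 0x04a0
+ 0x6681 = 0x6b21
+ 0xe7a7 = 0x52c9
One's complement: ~0x52c9
Checksum = 0xad36


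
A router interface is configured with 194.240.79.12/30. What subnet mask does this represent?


/30 means 30 network bits, 2 host bits
Binary: 11111111111111111111111111111100
Mask: 255.255.255.252


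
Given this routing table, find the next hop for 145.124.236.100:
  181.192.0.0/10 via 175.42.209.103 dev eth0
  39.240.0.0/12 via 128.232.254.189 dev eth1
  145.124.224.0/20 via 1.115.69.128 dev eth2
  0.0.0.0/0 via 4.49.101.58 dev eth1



Longest prefix match for 145.124.236.100:
  /10 181.192.0.0: no
  /12 39.240.0.0: no
  /20 145.124.224.0: MATCH
  /0 0.0.0.0: MATCH
Selected: next-hop 1.115.69.128 via eth2 (matched /20)


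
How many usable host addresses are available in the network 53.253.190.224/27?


Host bits = 32 - 27 = 5
Total addresses = 2^5 = 32
Usable = total - 2 (network and broadcast)
Usable hosts: 30


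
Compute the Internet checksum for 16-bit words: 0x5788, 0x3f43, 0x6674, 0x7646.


Sum all words (with carry folding):
+ 0x5788 = 0x5788
+ 0x3f43 = 0x96cb
+ 0x6674 = 0xfd3f
+ 0x7646 = 0x7386
One's complement: ~0x7386
Checksum = 0x8c79


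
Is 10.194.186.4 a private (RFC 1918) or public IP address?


RFC 1918 private ranges:
  10.0.0.0/8 (10.0.0.0 - 10.255.255.255)
  172.16.0.0/12 (172.16.0.0 - 172.31.255.255)
  192.168.0.0/16 (192.168.0.0 - 192.168.255.255)
Private (in 10.0.0.0/8)


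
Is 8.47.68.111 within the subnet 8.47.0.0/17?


Subnet network: 8.47.0.0
Test IP AND mask: 8.47.0.0
Yes, 8.47.68.111 is in 8.47.0.0/17


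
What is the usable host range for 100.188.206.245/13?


Network: 100.184.0.0
Broadcast: 100.191.255.255
First usable = network + 1
Last usable = broadcast - 1
Range: 100.184.0.1 to 100.191.255.254


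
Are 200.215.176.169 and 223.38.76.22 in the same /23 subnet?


Mask: 255.255.254.0
200.215.176.169 AND mask = 200.215.176.0
223.38.76.22 AND mask = 223.38.76.0
No, different subnets (200.215.176.0 vs 223.38.76.0)


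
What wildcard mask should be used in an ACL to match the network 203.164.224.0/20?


Subnet mask: 255.255.240.0
Wildcard = 255.255.255.255 - subnet mask
255 - 255 = 0
255 - 255 = 0
255 - 240 = 15
255 - 0 = 255
Wildcard: 0.0.15.255


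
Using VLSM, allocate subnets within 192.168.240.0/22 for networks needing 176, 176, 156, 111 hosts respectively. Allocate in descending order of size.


176 hosts -> /24 (254 usable): 192.168.240.0/24
176 hosts -> /24 (254 usable): 192.168.241.0/24
156 hosts -> /24 (254 usable): 192.168.242.0/24
111 hosts -> /25 (126 usable): 192.168.243.0/25
Allocation: 192.168.240.0/24 (176 hosts, 254 usable); 192.168.241.0/24 (176 hosts, 254 usable); 192.168.242.0/24 (156 hosts, 254 usable); 192.168.243.0/25 (111 hosts, 126 usable)


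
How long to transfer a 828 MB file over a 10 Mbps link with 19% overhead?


Effective throughput = 10 * (1 - 19/100) = 8.1 Mbps
File size in Mb = 828 * 8 = 6624 Mb
Time = 6624 / 8.1
Time = 817.7778 seconds


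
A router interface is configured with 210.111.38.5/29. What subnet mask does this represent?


/29 means 29 network bits, 3 host bits
Binary: 11111111111111111111111111111000
Mask: 255.255.255.248


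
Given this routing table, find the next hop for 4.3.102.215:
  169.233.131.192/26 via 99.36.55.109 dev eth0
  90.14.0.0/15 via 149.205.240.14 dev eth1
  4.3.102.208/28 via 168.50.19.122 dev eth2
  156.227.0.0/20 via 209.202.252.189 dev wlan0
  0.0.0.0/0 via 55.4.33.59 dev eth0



Longest prefix match for 4.3.102.215:
  /26 169.233.131.192: no
  /15 90.14.0.0: no
  /28 4.3.102.208: MATCH
  /20 156.227.0.0: no
  /0 0.0.0.0: MATCH
Selected: next-hop 168.50.19.122 via eth2 (matched /28)


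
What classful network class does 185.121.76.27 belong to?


First octet: 185
Binary: 10111001
10xxxxxx -> Class B (128-191)
Class B, default mask 255.255.0.0 (/16)


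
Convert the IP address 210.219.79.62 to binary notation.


210 = 11010010
219 = 11011011
79 = 01001111
62 = 00111110
Binary: 11010010.11011011.01001111.00111110


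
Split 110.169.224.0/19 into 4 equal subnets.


New prefix = 19 + 2 = 21
Each subnet has 2048 addresses
  110.169.224.0/21
  110.169.232.0/21
  110.169.240.0/21
  110.169.248.0/21
Subnets: 110.169.224.0/21, 110.169.232.0/21, 110.169.240.0/21, 110.169.248.0/21


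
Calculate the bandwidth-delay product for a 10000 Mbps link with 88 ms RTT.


BDP = bandwidth * RTT
= 10000 Mbps * 88 ms
= 10000 * 1e6 * 88 / 1000 bits
= 880000000 bits
= 110000000 bytes
= 107421.875 KB
BDP = 880000000 bits (110000000 bytes)


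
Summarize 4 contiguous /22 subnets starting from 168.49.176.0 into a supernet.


Original prefix: /22
Number of subnets: 4 = 2^2
New prefix = 22 - 2 = 20
Supernet: 168.49.176.0/20


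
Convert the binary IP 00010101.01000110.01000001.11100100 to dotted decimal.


00010101 = 21
01000110 = 70
01000001 = 65
11100100 = 228
IP: 21.70.65.228


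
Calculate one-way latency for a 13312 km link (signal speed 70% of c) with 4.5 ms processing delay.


Speed = 0.7 * 3e5 km/s = 210000 km/s
Propagation delay = 13312 / 210000 = 0.0634 s = 63.3905 ms
Processing delay = 4.5 ms
Total one-way latency = 67.8905 ms


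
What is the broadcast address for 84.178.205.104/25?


Network: 84.178.205.0/25
Host bits = 7
Set all host bits to 1:
Broadcast: 84.178.205.127


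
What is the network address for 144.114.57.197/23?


IP:   10010000.01110010.00111001.11000101
Mask: 11111111.11111111.11111110.00000000
AND operation:
Net:  10010000.01110010.00111000.00000000
Network: 144.114.56.0/23


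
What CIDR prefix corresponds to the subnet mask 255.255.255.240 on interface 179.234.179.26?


Binary: 11111111.11111111.11111111.11110000
Count leading 1s
Prefix: /28


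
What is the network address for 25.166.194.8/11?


IP:   00011001.10100110.11000010.00001000
Mask: 11111111.11100000.00000000.00000000
AND operation:
Net:  00011001.10100000.00000000.00000000
Network: 25.160.0.0/11


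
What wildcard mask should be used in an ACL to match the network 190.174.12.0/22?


Subnet mask: 255.255.252.0
Wildcard = 255.255.255.255 - subnet mask
255 - 255 = 0
255 - 255 = 0
255 - 252 = 3
255 - 0 = 255
Wildcard: 0.0.3.255


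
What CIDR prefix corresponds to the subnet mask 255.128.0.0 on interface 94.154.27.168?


Binary: 11111111.10000000.00000000.00000000
Count leading 1s
Prefix: /9


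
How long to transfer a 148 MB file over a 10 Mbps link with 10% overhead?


Effective throughput = 10 * (1 - 10/100) = 9 Mbps
File size in Mb = 148 * 8 = 1184 Mb
Time = 1184 / 9
Time = 131.5556 seconds


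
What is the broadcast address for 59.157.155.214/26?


Network: 59.157.155.192/26
Host bits = 6
Set all host bits to 1:
Broadcast: 59.157.155.255


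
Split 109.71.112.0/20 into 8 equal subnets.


New prefix = 20 + 3 = 23
Each subnet has 512 addresses
  109.71.112.0/23
  109.71.114.0/23
  109.71.116.0/23
  109.71.118.0/23
  109.71.120.0/23
  109.71.122.0/23
  109.71.124.0/23
  109.71.126.0/23
Subnets: 109.71.112.0/23, 109.71.114.0/23, 109.71.116.0/23, 109.71.118.0/23, 109.71.120.0/23, 109.71.122.0/23, 109.71.124.0/23, 109.71.126.0/23


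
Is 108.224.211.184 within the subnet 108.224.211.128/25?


Subnet network: 108.224.211.128
Test IP AND mask: 108.224.211.128
Yes, 108.224.211.184 is in 108.224.211.128/25


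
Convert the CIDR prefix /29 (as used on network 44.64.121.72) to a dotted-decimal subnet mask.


/29 means 29 network bits, 3 host bits
Binary: 11111111111111111111111111111000
Mask: 255.255.255.248


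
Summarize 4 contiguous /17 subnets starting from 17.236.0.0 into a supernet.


Original prefix: /17
Number of subnets: 4 = 2^2
New prefix = 17 - 2 = 15
Supernet: 17.236.0.0/15


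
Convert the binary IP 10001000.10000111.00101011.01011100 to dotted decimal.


10001000 = 136
10000111 = 135
00101011 = 43
01011100 = 92
IP: 136.135.43.92


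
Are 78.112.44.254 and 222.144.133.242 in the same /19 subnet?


Mask: 255.255.224.0
78.112.44.254 AND mask = 78.112.32.0
222.144.133.242 AND mask = 222.144.128.0
No, different subnets (78.112.32.0 vs 222.144.128.0)


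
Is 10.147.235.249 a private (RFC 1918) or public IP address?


RFC 1918 private ranges:
  10.0.0.0/8 (10.0.0.0 - 10.255.255.255)
  172.16.0.0/12 (172.16.0.0 - 172.31.255.255)
  192.168.0.0/16 (192.168.0.0 - 192.168.255.255)
Private (in 10.0.0.0/8)


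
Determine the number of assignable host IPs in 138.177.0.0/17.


Host bits = 32 - 17 = 15
Total addresses = 2^15 = 32768
Usable = total - 2 (network and broadcast)
Usable hosts: 32766


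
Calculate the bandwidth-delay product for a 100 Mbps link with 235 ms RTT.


BDP = bandwidth * RTT
= 100 Mbps * 235 ms
= 100 * 1e6 * 235 / 1000 bits
= 23500000 bits
= 2937500 bytes
= 2868.6523 KB
BDP = 23500000 bits (2937500 bytes)


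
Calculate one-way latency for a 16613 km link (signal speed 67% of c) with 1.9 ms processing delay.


Speed = 0.67 * 3e5 km/s = 201000 km/s
Propagation delay = 16613 / 201000 = 0.0827 s = 82.6517 ms
Processing delay = 1.9 ms
Total one-way latency = 84.5517 ms


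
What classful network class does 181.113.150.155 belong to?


First octet: 181
Binary: 10110101
10xxxxxx -> Class B (128-191)
Class B, default mask 255.255.0.0 (/16)


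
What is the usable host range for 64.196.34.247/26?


Network: 64.196.34.192
Broadcast: 64.196.34.255
First usable = network + 1
Last usable = broadcast - 1
Range: 64.196.34.193 to 64.196.34.254


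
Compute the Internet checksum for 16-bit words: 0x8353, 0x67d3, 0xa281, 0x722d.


Sum all words (with carry folding):
+ 0x8353 = 0x8353
+ 0x67d3 = 0xeb26
+ 0xa281 = 0x8da8
+ 0x722d = 0xffd5
One's complement: ~0xffd5
Checksum = 0x002a


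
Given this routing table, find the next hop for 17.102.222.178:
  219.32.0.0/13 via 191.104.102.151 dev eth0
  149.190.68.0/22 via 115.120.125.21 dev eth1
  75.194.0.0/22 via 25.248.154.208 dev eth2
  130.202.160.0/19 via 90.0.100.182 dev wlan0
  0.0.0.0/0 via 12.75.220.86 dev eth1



Longest prefix match for 17.102.222.178:
  /13 219.32.0.0: no
  /22 149.190.68.0: no
  /22 75.194.0.0: no
  /19 130.202.160.0: no
  /0 0.0.0.0: MATCH
Selected: next-hop 12.75.220.86 via eth1 (matched /0)


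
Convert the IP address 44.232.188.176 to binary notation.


44 = 00101100
232 = 11101000
188 = 10111100
176 = 10110000
Binary: 00101100.11101000.10111100.10110000


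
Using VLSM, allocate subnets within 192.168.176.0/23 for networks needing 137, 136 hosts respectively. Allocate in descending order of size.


137 hosts -> /24 (254 usable): 192.168.176.0/24
136 hosts -> /24 (254 usable): 192.168.177.0/24
Allocation: 192.168.176.0/24 (137 hosts, 254 usable); 192.168.177.0/24 (136 hosts, 254 usable)


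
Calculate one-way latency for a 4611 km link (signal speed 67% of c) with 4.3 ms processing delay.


Speed = 0.67 * 3e5 km/s = 201000 km/s
Propagation delay = 4611 / 201000 = 0.0229 s = 22.9403 ms
Processing delay = 4.3 ms
Total one-way latency = 27.2403 ms


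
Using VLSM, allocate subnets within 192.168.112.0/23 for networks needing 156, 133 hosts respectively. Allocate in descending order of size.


156 hosts -> /24 (254 usable): 192.168.112.0/24
133 hosts -> /24 (254 usable): 192.168.113.0/24
Allocation: 192.168.112.0/24 (156 hosts, 254 usable); 192.168.113.0/24 (133 hosts, 254 usable)


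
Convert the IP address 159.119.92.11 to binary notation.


159 = 10011111
119 = 01110111
92 = 01011100
11 = 00001011
Binary: 10011111.01110111.01011100.00001011


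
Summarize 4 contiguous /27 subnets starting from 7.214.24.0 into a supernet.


Original prefix: /27
Number of subnets: 4 = 2^2
New prefix = 27 - 2 = 25
Supernet: 7.214.24.0/25


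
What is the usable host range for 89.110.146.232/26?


Network: 89.110.146.192
Broadcast: 89.110.146.255
First usable = network + 1
Last usable = broadcast - 1
Range: 89.110.146.193 to 89.110.146.254


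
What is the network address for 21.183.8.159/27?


IP:   00010101.10110111.00001000.10011111
Mask: 11111111.11111111.11111111.11100000
AND operation:
Net:  00010101.10110111.00001000.10000000
Network: 21.183.8.128/27


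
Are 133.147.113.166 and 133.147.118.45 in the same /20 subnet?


Mask: 255.255.240.0
133.147.113.166 AND mask = 133.147.112.0
133.147.118.45 AND mask = 133.147.112.0
Yes, same subnet (133.147.112.0)


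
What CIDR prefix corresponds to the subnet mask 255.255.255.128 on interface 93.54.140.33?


Binary: 11111111.11111111.11111111.10000000
Count leading 1s
Prefix: /25


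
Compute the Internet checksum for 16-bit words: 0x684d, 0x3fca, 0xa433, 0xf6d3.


Sum all words (with carry folding):
+ 0x684d = 0x684d
+ 0x3fca = 0xa817
+ 0xa433 = 0x4c4b
+ 0xf6d3 = 0x431f
One's complement: ~0x431f
Checksum = 0xbce0


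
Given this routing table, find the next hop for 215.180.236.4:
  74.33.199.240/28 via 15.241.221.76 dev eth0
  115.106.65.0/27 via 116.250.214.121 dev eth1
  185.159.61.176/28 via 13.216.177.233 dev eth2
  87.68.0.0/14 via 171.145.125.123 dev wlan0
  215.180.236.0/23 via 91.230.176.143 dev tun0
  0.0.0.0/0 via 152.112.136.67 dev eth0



Longest prefix match for 215.180.236.4:
  /28 74.33.199.240: no
  /27 115.106.65.0: no
  /28 185.159.61.176: no
  /14 87.68.0.0: no
  /23 215.180.236.0: MATCH
  /0 0.0.0.0: MATCH
Selected: next-hop 91.230.176.143 via tun0 (matched /23)


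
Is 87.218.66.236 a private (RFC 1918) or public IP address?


RFC 1918 private ranges:
  10.0.0.0/8 (10.0.0.0 - 10.255.255.255)
  172.16.0.0/12 (172.16.0.0 - 172.31.255.255)
  192.168.0.0/16 (192.168.0.0 - 192.168.255.255)
Public (not in any RFC 1918 range)


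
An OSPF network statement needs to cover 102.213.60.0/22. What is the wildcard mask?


Subnet mask: 255.255.252.0
Wildcard = 255.255.255.255 - subnet mask
255 - 255 = 0
255 - 255 = 0
255 - 252 = 3
255 - 0 = 255
Wildcard: 0.0.3.255


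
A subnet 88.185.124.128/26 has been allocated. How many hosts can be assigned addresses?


Host bits = 32 - 26 = 6
Total addresses = 2^6 = 64
Usable = total - 2 (network and broadcast)
Usable hosts: 62


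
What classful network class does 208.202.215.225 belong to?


First octet: 208
Binary: 11010000
110xxxxx -> Class C (192-223)
Class C, default mask 255.255.255.0 (/24)


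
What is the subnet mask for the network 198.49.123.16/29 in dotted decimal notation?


/29 means 29 network bits, 3 host bits
Binary: 11111111111111111111111111111000
Mask: 255.255.255.248


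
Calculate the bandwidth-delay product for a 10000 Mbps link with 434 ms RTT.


BDP = bandwidth * RTT
= 10000 Mbps * 434 ms
= 10000 * 1e6 * 434 / 1000 bits
= 4340000000 bits
= 542500000 bytes
= 529785.1562 KB
BDP = 4340000000 bits (542500000 bytes)


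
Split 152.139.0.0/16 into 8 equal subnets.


New prefix = 16 + 3 = 19
Each subnet has 8192 addresses
  152.139.0.0/19
  152.139.32.0/19
  152.139.64.0/19
  152.139.96.0/19
  152.139.128.0/19
  152.139.160.0/19
  152.139.192.0/19
  152.139.224.0/19
Subnets: 152.139.0.0/19, 152.139.32.0/19, 152.139.64.0/19, 152.139.96.0/19, 152.139.128.0/19, 152.139.160.0/19, 152.139.192.0/19, 152.139.224.0/19


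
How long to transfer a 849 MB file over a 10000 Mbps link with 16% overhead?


Effective throughput = 10000 * (1 - 16/100) = 8400 Mbps
File size in Mb = 849 * 8 = 6792 Mb
Time = 6792 / 8400
Time = 0.8086 seconds


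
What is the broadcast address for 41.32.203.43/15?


Network: 41.32.0.0/15
Host bits = 17
Set all host bits to 1:
Broadcast: 41.33.255.255


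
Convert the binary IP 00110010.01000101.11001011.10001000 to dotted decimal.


00110010 = 50
01000101 = 69
11001011 = 203
10001000 = 136
IP: 50.69.203.136


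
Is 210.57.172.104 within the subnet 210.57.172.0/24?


Subnet network: 210.57.172.0
Test IP AND mask: 210.57.172.0
Yes, 210.57.172.104 is in 210.57.172.0/24


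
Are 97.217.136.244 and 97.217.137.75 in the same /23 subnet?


Mask: 255.255.254.0
97.217.136.244 AND mask = 97.217.136.0
97.217.137.75 AND mask = 97.217.136.0
Yes, same subnet (97.217.136.0)


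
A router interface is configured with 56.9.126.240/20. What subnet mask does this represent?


/20 means 20 network bits, 12 host bits
Binary: 11111111111111111111000000000000
Mask: 255.255.240.0


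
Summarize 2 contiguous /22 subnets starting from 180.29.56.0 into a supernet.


Original prefix: /22
Number of subnets: 2 = 2^1
New prefix = 22 - 1 = 21
Supernet: 180.29.56.0/21


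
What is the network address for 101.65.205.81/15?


IP:   01100101.01000001.11001101.01010001
Mask: 11111111.11111110.00000000.00000000
AND operation:
Net:  01100101.01000000.00000000.00000000
Network: 101.64.0.0/15
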